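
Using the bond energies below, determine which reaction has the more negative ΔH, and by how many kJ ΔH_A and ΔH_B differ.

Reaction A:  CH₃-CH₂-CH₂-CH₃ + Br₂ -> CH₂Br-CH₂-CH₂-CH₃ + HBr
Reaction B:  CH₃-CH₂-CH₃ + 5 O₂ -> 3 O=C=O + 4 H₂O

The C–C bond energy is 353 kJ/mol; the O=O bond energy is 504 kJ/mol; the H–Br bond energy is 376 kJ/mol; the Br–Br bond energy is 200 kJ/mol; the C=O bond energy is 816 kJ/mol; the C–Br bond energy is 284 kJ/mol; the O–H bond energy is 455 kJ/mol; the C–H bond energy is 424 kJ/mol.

Reaction A:
  Bonds broken (reactants):
    Br–Br: 1 × 200 = 200
    C–C: 3 × 353 = 1059
    C–H: 10 × 424 = 4240
    Σ(broken) = 5499 kJ
  Bonds formed (products):
    C–Br: 1 × 284 = 284
    C–C: 3 × 353 = 1059
    C–H: 9 × 424 = 3816
    H–Br: 1 × 376 = 376
    Σ(formed) = 5535 kJ
  ΔH_A = 5499 − 5535 = −36 kJ
Reaction B:
  Bonds broken (reactants):
    C–C: 2 × 353 = 706
    C–H: 8 × 424 = 3392
    O=O: 5 × 504 = 2520
    Σ(broken) = 6618 kJ
  Bonds formed (products):
    C=O: 6 × 816 = 4896
    O–H: 8 × 455 = 3640
    Σ(formed) = 8536 kJ
  ΔH_B = 6618 − 8536 = −1918 kJ
ΔH_A − ΔH_B = +1882 kJ, so reaction B has the more negative ΔH; |ΔH_A − ΔH_B| = 1882 kJ.

Reaction B, by 1882 kJ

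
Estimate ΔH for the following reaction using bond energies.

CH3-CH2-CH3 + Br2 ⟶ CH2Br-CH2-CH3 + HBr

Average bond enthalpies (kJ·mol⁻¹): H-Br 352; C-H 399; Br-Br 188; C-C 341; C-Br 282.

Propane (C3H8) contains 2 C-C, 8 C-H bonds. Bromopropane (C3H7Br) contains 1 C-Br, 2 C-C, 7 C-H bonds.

ΔH ≈ −47 kJ

Bonds broken (reactants):
  Br-Br: 1 × 188 = 188
  C-C: 2 × 341 = 682
  C-H: 8 × 399 = 3192
  Σ(broken) = 4062 kJ
Bonds formed (products):
  C-Br: 1 × 282 = 282
  C-C: 2 × 341 = 682
  C-H: 7 × 399 = 2793
  H-Br: 1 × 352 = 352
  Σ(formed) = 4109 kJ
ΔH = Σ(broken) − Σ(formed) = 4062 − 4109 = −47 kJ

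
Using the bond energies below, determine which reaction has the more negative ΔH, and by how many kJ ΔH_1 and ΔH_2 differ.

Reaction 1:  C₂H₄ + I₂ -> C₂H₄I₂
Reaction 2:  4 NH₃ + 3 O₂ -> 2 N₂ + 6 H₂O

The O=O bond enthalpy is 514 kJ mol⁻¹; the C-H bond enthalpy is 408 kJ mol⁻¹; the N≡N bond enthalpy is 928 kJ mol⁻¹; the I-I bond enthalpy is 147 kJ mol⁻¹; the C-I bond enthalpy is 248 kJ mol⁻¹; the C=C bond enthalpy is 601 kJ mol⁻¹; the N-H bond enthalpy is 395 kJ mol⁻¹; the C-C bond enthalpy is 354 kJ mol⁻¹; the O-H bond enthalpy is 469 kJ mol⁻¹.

Reaction 1:
  Bonds broken (reactants):
    C-H: 4 × 408 = 1632
    C=C: 1 × 601 = 601
    I-I: 1 × 147 = 147
    Σ(broken) = 2380 kJ
  Bonds formed (products):
    C-C: 1 × 354 = 354
    C-H: 4 × 408 = 1632
    C-I: 2 × 248 = 496
    Σ(formed) = 2482 kJ
  ΔH_1 = 2380 − 2482 = −102 kJ
Reaction 2:
  Bonds broken (reactants):
    N-H: 12 × 395 = 4740
    O=O: 3 × 514 = 1542
    Σ(broken) = 6282 kJ
  Bonds formed (products):
    N≡N: 2 × 928 = 1856
    O-H: 12 × 469 = 5628
    Σ(formed) = 7484 kJ
  ΔH_2 = 6282 − 7484 = −1202 kJ
ΔH_1 − ΔH_2 = +1100 kJ, so reaction 2 has the more negative ΔH; |ΔH_1 − ΔH_2| = 1100 kJ.

Reaction 2, by 1100 kJ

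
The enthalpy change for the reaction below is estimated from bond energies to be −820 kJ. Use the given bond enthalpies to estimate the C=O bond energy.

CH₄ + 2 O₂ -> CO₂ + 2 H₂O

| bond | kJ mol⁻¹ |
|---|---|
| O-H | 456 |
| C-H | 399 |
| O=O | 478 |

Let D be the C=O bond energy.
Σ(broken) = 4×399 + 2×478 = 2552
Σ(formed) = 2×D + 4×456 = 1824 + 2D
ΔH = Σ(broken) − Σ(formed) = (2552) − (1824 + 2D) = +728 − 2D
Setting this equal to −820 kJ gives 2D = 1548, so D = 774 kJ/mol.

D(C=O) ≈ 774 kJ/mol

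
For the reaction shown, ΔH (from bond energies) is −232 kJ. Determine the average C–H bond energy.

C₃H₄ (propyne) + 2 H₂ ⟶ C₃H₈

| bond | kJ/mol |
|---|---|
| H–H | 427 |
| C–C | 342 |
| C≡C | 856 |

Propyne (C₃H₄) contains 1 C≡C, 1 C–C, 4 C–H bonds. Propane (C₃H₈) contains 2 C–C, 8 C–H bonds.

D(C–H) ≈ 400 kJ/mol

Let D be the C–H bond energy.
Σ(broken) = 1×856 + 1×342 + 4×D + 2×427 = 2052 + 4D
Σ(formed) = 2×342 + 8×D = 684 + 8D
ΔH = Σ(broken) − Σ(formed) = (2052 + 4D) − (684 + 8D) = +1368 − 4D
Setting this equal to −232 kJ gives 4D = 1600, so D = 400 kJ/mol.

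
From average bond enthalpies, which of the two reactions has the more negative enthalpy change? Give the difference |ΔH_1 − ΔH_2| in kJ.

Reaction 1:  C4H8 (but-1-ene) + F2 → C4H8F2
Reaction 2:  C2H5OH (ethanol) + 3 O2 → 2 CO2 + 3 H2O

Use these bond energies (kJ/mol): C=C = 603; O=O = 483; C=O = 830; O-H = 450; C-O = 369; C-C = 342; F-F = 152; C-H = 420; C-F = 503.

Reaction 2, by 717 kJ

Reaction 1:
  Bonds broken (reactants):
    C-C: 2 × 342 = 684
    C-H: 8 × 420 = 3360
    C=C: 1 × 603 = 603
    F-F: 1 × 152 = 152
    Σ(broken) = 4799 kJ
  Bonds formed (products):
    C-C: 3 × 342 = 1026
    C-F: 2 × 503 = 1006
    C-H: 8 × 420 = 3360
    Σ(formed) = 5392 kJ
  ΔH_1 = 4799 − 5392 = −593 kJ
Reaction 2:
  Bonds broken (reactants):
    C-C: 1 × 342 = 342
    C-H: 5 × 420 = 2100
    C-O: 1 × 369 = 369
    O-H: 1 × 450 = 450
    O=O: 3 × 483 = 1449
    Σ(broken) = 4710 kJ
  Bonds formed (products):
    C=O: 4 × 830 = 3320
    O-H: 6 × 450 = 2700
    Σ(formed) = 6020 kJ
  ΔH_2 = 4710 − 6020 = −1310 kJ
ΔH_1 − ΔH_2 = +717 kJ, so reaction 2 has the more negative ΔH; |ΔH_1 − ΔH_2| = 717 kJ.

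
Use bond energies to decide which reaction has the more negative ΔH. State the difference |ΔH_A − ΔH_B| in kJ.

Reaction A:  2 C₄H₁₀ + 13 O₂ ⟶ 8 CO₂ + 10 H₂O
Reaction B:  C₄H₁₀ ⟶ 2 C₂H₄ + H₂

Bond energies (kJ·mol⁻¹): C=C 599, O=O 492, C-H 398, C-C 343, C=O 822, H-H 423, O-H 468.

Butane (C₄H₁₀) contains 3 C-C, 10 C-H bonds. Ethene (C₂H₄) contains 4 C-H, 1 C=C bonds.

Reaction A, by 6302 kJ

Reaction A:
  Bonds broken (reactants):
    C-C: 6 × 343 = 2058
    C-H: 20 × 398 = 7960
    O=O: 13 × 492 = 6396
    Σ(broken) = 16414 kJ
  Bonds formed (products):
    C=O: 16 × 822 = 13152
    O-H: 20 × 468 = 9360
    Σ(formed) = 22512 kJ
  ΔH_A = 16414 − 22512 = −6098 kJ
Reaction B:
  Bonds broken (reactants):
    C-C: 3 × 343 = 1029
    C-H: 10 × 398 = 3980
    Σ(broken) = 5009 kJ
  Bonds formed (products):
    C-H: 8 × 398 = 3184
    C=C: 2 × 599 = 1198
    H-H: 1 × 423 = 423
    Σ(formed) = 4805 kJ
  ΔH_B = 5009 − 4805 = +204 kJ
ΔH_A − ΔH_B = −6302 kJ, so reaction A has the more negative ΔH; |ΔH_A − ΔH_B| = 6302 kJ.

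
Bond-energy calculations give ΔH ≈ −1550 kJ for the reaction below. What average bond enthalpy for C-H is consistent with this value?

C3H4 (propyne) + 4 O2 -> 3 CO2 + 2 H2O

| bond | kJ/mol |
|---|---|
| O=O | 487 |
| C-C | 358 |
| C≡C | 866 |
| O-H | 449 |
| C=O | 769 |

D(C-H) ≈ 422 kJ/mol

Let D be the C-H bond energy.
Σ(broken) = 1×866 + 1×358 + 4×D + 4×487 = 3172 + 4D
Σ(formed) = 6×769 + 4×449 = 6410
ΔH = Σ(broken) − Σ(formed) = (3172 + 4D) − (6410) = −3238 + 4D
Setting this equal to −1550 kJ gives 4D = 1688, so D = 422 kJ/mol.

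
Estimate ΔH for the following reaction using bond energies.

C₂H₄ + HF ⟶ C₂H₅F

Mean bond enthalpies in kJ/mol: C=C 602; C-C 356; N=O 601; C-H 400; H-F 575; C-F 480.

ΔH ≈ −59 kJ

Bonds broken (reactants):
  C-H: 4 × 400 = 1600
  C=C: 1 × 602 = 602
  H-F: 1 × 575 = 575
  Σ(broken) = 2777 kJ
Bonds formed (products):
  C-C: 1 × 356 = 356
  C-F: 1 × 480 = 480
  C-H: 5 × 400 = 2000
  Σ(formed) = 2836 kJ
ΔH = Σ(broken) − Σ(formed) = 2777 − 2836 = −59 kJ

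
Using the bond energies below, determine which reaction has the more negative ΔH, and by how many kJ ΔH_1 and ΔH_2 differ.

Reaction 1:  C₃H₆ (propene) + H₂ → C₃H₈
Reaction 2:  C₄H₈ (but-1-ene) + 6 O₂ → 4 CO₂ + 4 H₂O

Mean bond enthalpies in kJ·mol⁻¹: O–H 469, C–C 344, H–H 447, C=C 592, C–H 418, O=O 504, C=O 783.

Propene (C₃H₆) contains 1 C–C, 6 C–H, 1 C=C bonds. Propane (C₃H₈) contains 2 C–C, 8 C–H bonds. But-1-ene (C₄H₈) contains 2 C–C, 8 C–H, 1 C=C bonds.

Reaction 1:
  Bonds broken (reactants):
    C–C: 1 × 344 = 344
    C–H: 6 × 418 = 2508
    C=C: 1 × 592 = 592
    H–H: 1 × 447 = 447
    Σ(broken) = 3891 kJ
  Bonds formed (products):
    C–C: 2 × 344 = 688
    C–H: 8 × 418 = 3344
    Σ(formed) = 4032 kJ
  ΔH_1 = 3891 − 4032 = −141 kJ
Reaction 2:
  Bonds broken (reactants):
    C–C: 2 × 344 = 688
    C–H: 8 × 418 = 3344
    C=C: 1 × 592 = 592
    O=O: 6 × 504 = 3024
    Σ(broken) = 7648 kJ
  Bonds formed (products):
    C=O: 8 × 783 = 6264
    O–H: 8 × 469 = 3752
    Σ(formed) = 10016 kJ
  ΔH_2 = 7648 − 10016 = −2368 kJ
ΔH_1 − ΔH_2 = +2227 kJ, so reaction 2 has the more negative ΔH; |ΔH_1 − ΔH_2| = 2227 kJ.

Reaction 2, by 2227 kJ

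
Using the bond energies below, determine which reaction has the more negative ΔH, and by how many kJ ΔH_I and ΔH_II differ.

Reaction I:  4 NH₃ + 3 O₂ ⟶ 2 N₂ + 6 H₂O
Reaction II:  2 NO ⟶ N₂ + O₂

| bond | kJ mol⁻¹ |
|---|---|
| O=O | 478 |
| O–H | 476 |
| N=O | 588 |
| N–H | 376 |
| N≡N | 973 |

Reaction I, by 1437 kJ

Reaction I:
  Bonds broken (reactants):
    N–H: 12 × 376 = 4512
    O=O: 3 × 478 = 1434
    Σ(broken) = 5946 kJ
  Bonds formed (products):
    N≡N: 2 × 973 = 1946
    O–H: 12 × 476 = 5712
    Σ(formed) = 7658 kJ
  ΔH_I = 5946 − 7658 = −1712 kJ
Reaction II:
  Bonds broken (reactants):
    N=O: 2 × 588 = 1176
    Σ(broken) = 1176 kJ
  Bonds formed (products):
    N≡N: 1 × 973 = 973
    O=O: 1 × 478 = 478
    Σ(formed) = 1451 kJ
  ΔH_II = 1176 − 1451 = −275 kJ
ΔH_I − ΔH_II = −1437 kJ, so reaction I has the more negative ΔH; |ΔH_I − ΔH_II| = 1437 kJ.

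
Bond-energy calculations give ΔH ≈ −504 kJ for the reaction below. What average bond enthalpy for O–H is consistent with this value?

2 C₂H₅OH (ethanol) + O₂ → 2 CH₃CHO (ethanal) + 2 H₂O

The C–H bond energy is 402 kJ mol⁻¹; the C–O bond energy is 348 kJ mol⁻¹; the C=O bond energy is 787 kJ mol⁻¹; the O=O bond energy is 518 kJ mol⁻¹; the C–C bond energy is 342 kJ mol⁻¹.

D(O–H) ≈ 474 kJ/mol

Let D be the O–H bond energy.
Σ(broken) = 2×342 + 10×402 + 2×348 + 2×D + 1×518 = 5918 + 2D
Σ(formed) = 2×342 + 8×402 + 2×787 + 4×D = 5474 + 4D
ΔH = Σ(broken) − Σ(formed) = (5918 + 2D) − (5474 + 4D) = +444 − 2D
Setting this equal to −504 kJ gives 2D = 948, so D = 474 kJ/mol.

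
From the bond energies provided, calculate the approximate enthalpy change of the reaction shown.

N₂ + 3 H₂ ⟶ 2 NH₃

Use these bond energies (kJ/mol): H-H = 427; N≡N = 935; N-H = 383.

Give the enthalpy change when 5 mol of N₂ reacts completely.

ΔH = −410 kJ

Bonds broken (reactants):
  H-H: 3 × 427 = 1281
  N≡N: 1 × 935 = 935
  Σ(broken) = 2216 kJ
Bonds formed (products):
  N-H: 6 × 383 = 2298
  Σ(formed) = 2298 kJ
ΔH = Σ(broken) − Σ(formed) = 2216 − 2298 = −82 kJ
For 5× the reaction as written: 5 × (−82) = −410 kJ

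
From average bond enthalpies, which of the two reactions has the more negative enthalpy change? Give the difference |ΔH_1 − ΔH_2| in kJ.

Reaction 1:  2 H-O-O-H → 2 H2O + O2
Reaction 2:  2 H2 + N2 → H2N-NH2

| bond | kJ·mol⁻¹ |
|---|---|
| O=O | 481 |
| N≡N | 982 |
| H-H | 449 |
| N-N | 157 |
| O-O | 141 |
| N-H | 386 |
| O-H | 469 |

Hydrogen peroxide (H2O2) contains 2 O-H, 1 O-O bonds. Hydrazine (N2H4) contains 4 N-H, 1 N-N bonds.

Reaction 1:
  Bonds broken (reactants):
    O-H: 4 × 469 = 1876
    O-O: 2 × 141 = 282
    Σ(broken) = 2158 kJ
  Bonds formed (products):
    O-H: 4 × 469 = 1876
    O=O: 1 × 481 = 481
    Σ(formed) = 2357 kJ
  ΔH_1 = 2158 − 2357 = −199 kJ
Reaction 2:
  Bonds broken (reactants):
    H-H: 2 × 449 = 898
    N≡N: 1 × 982 = 982
    Σ(broken) = 1880 kJ
  Bonds formed (products):
    N-H: 4 × 386 = 1544
    N-N: 1 × 157 = 157
    Σ(formed) = 1701 kJ
  ΔH_2 = 1880 − 1701 = +179 kJ
ΔH_1 − ΔH_2 = −378 kJ, so reaction 1 has the more negative ΔH; |ΔH_1 − ΔH_2| = 378 kJ.

Reaction 1, by 378 kJ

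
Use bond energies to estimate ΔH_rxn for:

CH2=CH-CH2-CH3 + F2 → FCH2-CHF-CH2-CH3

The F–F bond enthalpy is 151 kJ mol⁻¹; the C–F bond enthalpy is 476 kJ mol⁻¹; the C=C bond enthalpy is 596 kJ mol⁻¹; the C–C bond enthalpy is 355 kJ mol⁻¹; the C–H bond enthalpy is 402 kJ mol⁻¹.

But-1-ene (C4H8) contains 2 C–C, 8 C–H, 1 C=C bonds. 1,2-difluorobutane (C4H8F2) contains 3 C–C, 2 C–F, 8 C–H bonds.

ΔH ≈ −560 kJ

Bonds broken (reactants):
  C–C: 2 × 355 = 710
  C–H: 8 × 402 = 3216
  C=C: 1 × 596 = 596
  F–F: 1 × 151 = 151
  Σ(broken) = 4673 kJ
Bonds formed (products):
  C–C: 3 × 355 = 1065
  C–F: 2 × 476 = 952
  C–H: 8 × 402 = 3216
  Σ(formed) = 5233 kJ
ΔH = Σ(broken) − Σ(formed) = 4673 − 5233 = −560 kJ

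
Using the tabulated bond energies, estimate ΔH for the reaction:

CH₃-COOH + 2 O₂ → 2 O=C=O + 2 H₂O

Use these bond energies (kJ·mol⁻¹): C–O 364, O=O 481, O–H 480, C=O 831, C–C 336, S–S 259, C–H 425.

ΔH ≈ −996 kJ

Bonds broken (reactants):
  C–C: 1 × 336 = 336
  C–H: 3 × 425 = 1275
  C–O: 1 × 364 = 364
  C=O: 1 × 831 = 831
  O–H: 1 × 480 = 480
  O=O: 2 × 481 = 962
  Σ(broken) = 4248 kJ
Bonds formed (products):
  C=O: 4 × 831 = 3324
  O–H: 4 × 480 = 1920
  Σ(formed) = 5244 kJ
ΔH = Σ(broken) − Σ(formed) = 4248 − 5244 = −996 kJ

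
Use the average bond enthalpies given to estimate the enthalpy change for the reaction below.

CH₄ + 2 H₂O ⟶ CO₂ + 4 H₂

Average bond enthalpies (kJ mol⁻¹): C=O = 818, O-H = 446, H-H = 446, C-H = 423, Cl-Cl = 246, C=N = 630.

ΔH ≈ +56 kJ

Bonds broken (reactants):
  C-H: 4 × 423 = 1692
  O-H: 4 × 446 = 1784
  Σ(broken) = 3476 kJ
Bonds formed (products):
  C=O: 2 × 818 = 1636
  H-H: 4 × 446 = 1784
  Σ(formed) = 3420 kJ
ΔH = Σ(broken) − Σ(formed) = 3476 − 3420 = +56 kJ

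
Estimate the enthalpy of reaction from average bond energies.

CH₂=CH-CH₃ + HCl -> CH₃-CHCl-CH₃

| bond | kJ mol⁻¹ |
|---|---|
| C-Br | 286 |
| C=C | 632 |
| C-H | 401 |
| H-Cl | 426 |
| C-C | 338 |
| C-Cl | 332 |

Bonds broken (reactants):
  C-C: 1 × 338 = 338
  C-H: 6 × 401 = 2406
  C=C: 1 × 632 = 632
  H-Cl: 1 × 426 = 426
  Σ(broken) = 3802 kJ
Bonds formed (products):
  C-C: 2 × 338 = 676
  C-Cl: 1 × 332 = 332
  C-H: 7 × 401 = 2807
  Σ(formed) = 3815 kJ
ΔH = Σ(broken) − Σ(formed) = 3802 − 3815 = −13 kJ

ΔH ≈ −13 kJ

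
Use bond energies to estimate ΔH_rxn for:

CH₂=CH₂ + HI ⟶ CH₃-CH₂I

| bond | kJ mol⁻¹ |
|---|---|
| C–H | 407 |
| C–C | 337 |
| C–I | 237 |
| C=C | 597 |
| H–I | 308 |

Bonds broken (reactants):
  C–H: 4 × 407 = 1628
  C=C: 1 × 597 = 597
  H–I: 1 × 308 = 308
  Σ(broken) = 2533 kJ
Bonds formed (products):
  C–C: 1 × 337 = 337
  C–H: 5 × 407 = 2035
  C–I: 1 × 237 = 237
  Σ(formed) = 2609 kJ
ΔH = Σ(broken) − Σ(formed) = 2533 − 2609 = −76 kJ

ΔH ≈ −76 kJ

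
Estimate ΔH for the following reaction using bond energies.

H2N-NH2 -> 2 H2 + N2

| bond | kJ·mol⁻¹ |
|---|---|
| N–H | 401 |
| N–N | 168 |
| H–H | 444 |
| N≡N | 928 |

ΔH ≈ −44 kJ

Bonds broken (reactants):
  N–H: 4 × 401 = 1604
  N–N: 1 × 168 = 168
  Σ(broken) = 1772 kJ
Bonds formed (products):
  H–H: 2 × 444 = 888
  N≡N: 1 × 928 = 928
  Σ(formed) = 1816 kJ
ΔH = Σ(broken) − Σ(formed) = 1772 − 1816 = −44 kJ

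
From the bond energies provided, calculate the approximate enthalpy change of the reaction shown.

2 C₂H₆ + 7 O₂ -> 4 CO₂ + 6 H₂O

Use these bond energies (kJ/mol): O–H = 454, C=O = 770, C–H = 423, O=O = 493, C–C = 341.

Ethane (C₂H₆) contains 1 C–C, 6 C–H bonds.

Bonds broken (reactants):
  C–C: 2 × 341 = 682
  C–H: 12 × 423 = 5076
  O=O: 7 × 493 = 3451
  Σ(broken) = 9209 kJ
Bonds formed (products):
  C=O: 8 × 770 = 6160
  O–H: 12 × 454 = 5448
  Σ(formed) = 11608 kJ
ΔH = Σ(broken) − Σ(formed) = 9209 − 11608 = −2399 kJ

ΔH ≈ −2399 kJ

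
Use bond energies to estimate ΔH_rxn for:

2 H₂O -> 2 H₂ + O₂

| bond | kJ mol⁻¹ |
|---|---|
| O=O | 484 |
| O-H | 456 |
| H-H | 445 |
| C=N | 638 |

ΔH ≈ +450 kJ

Bonds broken (reactants):
  O-H: 4 × 456 = 1824
  Σ(broken) = 1824 kJ
Bonds formed (products):
  H-H: 2 × 445 = 890
  O=O: 1 × 484 = 484
  Σ(formed) = 1374 kJ
ΔH = Σ(broken) − Σ(formed) = 1824 − 1374 = +450 kJ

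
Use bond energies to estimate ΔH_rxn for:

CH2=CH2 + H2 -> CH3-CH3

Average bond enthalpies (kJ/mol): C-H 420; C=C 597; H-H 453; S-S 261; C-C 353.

Bonds broken (reactants):
  C-H: 4 × 420 = 1680
  C=C: 1 × 597 = 597
  H-H: 1 × 453 = 453
  Σ(broken) = 2730 kJ
Bonds formed (products):
  C-C: 1 × 353 = 353
  C-H: 6 × 420 = 2520
  Σ(formed) = 2873 kJ
ΔH = Σ(broken) − Σ(formed) = 2730 − 2873 = −143 kJ

ΔH ≈ −143 kJ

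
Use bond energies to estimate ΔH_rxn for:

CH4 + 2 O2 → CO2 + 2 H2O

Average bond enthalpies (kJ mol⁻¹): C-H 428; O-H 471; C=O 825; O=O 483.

Bonds broken (reactants):
  C-H: 4 × 428 = 1712
  O=O: 2 × 483 = 966
  Σ(broken) = 2678 kJ
Bonds formed (products):
  C=O: 2 × 825 = 1650
  O-H: 4 × 471 = 1884
  Σ(formed) = 3534 kJ
ΔH = Σ(broken) − Σ(formed) = 2678 − 3534 = −856 kJ

ΔH ≈ −856 kJ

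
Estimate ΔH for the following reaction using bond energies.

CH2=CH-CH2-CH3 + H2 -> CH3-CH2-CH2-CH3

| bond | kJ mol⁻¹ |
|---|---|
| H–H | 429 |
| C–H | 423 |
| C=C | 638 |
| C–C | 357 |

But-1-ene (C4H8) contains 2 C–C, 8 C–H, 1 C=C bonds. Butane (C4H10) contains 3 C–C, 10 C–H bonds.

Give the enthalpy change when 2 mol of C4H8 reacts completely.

ΔH = −272 kJ

Bonds broken (reactants):
  C–C: 2 × 357 = 714
  C–H: 8 × 423 = 3384
  C=C: 1 × 638 = 638
  H–H: 1 × 429 = 429
  Σ(broken) = 5165 kJ
Bonds formed (products):
  C–C: 3 × 357 = 1071
  C–H: 10 × 423 = 4230
  Σ(formed) = 5301 kJ
ΔH = Σ(broken) − Σ(formed) = 5165 − 5301 = −136 kJ
For 2× the reaction as written: 2 × (−136) = −272 kJ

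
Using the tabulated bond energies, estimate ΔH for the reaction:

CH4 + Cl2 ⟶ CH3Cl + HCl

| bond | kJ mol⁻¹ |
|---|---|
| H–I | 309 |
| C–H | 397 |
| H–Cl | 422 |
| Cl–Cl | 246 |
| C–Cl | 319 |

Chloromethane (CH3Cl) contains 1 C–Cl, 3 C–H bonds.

Bonds broken (reactants):
  C–H: 4 × 397 = 1588
  Cl–Cl: 1 × 246 = 246
  Σ(broken) = 1834 kJ
Bonds formed (products):
  C–Cl: 1 × 319 = 319
  C–H: 3 × 397 = 1191
  H–Cl: 1 × 422 = 422
  Σ(formed) = 1932 kJ
ΔH = Σ(broken) − Σ(formed) = 1834 − 1932 = −98 kJ

ΔH ≈ −98 kJ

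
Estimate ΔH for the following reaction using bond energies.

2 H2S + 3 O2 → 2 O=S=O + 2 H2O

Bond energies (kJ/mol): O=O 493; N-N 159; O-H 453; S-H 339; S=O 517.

ΔH ≈ −1045 kJ

Bonds broken (reactants):
  O=O: 3 × 493 = 1479
  S-H: 4 × 339 = 1356
  Σ(broken) = 2835 kJ
Bonds formed (products):
  O-H: 4 × 453 = 1812
  S=O: 4 × 517 = 2068
  Σ(formed) = 3880 kJ
ΔH = Σ(broken) − Σ(formed) = 2835 − 3880 = −1045 kJ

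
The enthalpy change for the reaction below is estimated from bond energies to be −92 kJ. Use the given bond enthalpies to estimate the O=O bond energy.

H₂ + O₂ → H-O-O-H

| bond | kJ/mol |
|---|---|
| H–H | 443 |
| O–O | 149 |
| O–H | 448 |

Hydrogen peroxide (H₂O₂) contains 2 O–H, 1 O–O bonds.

D(O=O) ≈ 510 kJ/mol

Let D be the O=O bond energy.
Σ(broken) = 1×443 + 1×D = 443 + D
Σ(formed) = 2×448 + 1×149 = 1045
ΔH = Σ(broken) − Σ(formed) = (443 + D) − (1045) = −602 + D
Setting this equal to −92 kJ gives D = 510 kJ/mol.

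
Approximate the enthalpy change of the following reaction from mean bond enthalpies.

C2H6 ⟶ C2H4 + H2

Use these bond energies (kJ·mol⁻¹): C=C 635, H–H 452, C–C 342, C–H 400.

Bonds broken (reactants):
  C–C: 1 × 342 = 342
  C–H: 6 × 400 = 2400
  Σ(broken) = 2742 kJ
Bonds formed (products):
  C–H: 4 × 400 = 1600
  C=C: 1 × 635 = 635
  H–H: 1 × 452 = 452
  Σ(formed) = 2687 kJ
ΔH = Σ(broken) − Σ(formed) = 2742 − 2687 = +55 kJ

ΔH ≈ +55 kJ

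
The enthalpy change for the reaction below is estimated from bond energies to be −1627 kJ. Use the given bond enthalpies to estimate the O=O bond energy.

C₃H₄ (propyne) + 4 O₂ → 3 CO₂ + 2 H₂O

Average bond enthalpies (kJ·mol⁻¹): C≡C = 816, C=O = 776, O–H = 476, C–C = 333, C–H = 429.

D(O=O) ≈ 517 kJ/mol

Let D be the O=O bond energy.
Σ(broken) = 1×816 + 1×333 + 4×429 + 4×D = 2865 + 4D
Σ(formed) = 6×776 + 4×476 = 6560
ΔH = Σ(broken) − Σ(formed) = (2865 + 4D) − (6560) = −3695 + 4D
Setting this equal to −1627 kJ gives 4D = 2068, so D = 517 kJ/mol.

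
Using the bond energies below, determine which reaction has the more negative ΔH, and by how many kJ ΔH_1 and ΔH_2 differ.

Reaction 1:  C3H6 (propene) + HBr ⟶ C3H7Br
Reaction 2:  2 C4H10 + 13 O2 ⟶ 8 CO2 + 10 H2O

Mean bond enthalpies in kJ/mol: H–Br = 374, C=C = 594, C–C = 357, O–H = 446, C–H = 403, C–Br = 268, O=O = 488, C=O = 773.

Reaction 1:
  Bonds broken (reactants):
    C–C: 1 × 357 = 357
    C–H: 6 × 403 = 2418
    C=C: 1 × 594 = 594
    H–Br: 1 × 374 = 374
    Σ(broken) = 3743 kJ
  Bonds formed (products):
    C–Br: 1 × 268 = 268
    C–C: 2 × 357 = 714
    C–H: 7 × 403 = 2821
    Σ(formed) = 3803 kJ
  ΔH_1 = 3743 − 3803 = −60 kJ
Reaction 2:
  Bonds broken (reactants):
    C–C: 6 × 357 = 2142
    C–H: 20 × 403 = 8060
    O=O: 13 × 488 = 6344
    Σ(broken) = 16546 kJ
  Bonds formed (products):
    C=O: 16 × 773 = 12368
    O–H: 20 × 446 = 8920
    Σ(formed) = 21288 kJ
  ΔH_2 = 16546 − 21288 = −4742 kJ
ΔH_1 − ΔH_2 = +4682 kJ, so reaction 2 has the more negative ΔH; |ΔH_1 − ΔH_2| = 4682 kJ.

Reaction 2, by 4682 kJ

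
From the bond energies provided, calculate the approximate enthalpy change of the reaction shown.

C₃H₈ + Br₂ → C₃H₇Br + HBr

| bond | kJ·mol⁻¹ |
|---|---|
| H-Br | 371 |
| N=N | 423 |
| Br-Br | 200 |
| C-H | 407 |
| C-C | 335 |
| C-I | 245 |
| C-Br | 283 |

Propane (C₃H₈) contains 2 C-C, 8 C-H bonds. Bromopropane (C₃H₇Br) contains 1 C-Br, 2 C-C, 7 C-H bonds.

ΔH ≈ −47 kJ

Bonds broken (reactants):
  Br-Br: 1 × 200 = 200
  C-C: 2 × 335 = 670
  C-H: 8 × 407 = 3256
  Σ(broken) = 4126 kJ
Bonds formed (products):
  C-Br: 1 × 283 = 283
  C-C: 2 × 335 = 670
  C-H: 7 × 407 = 2849
  H-Br: 1 × 371 = 371
  Σ(formed) = 4173 kJ
ΔH = Σ(broken) − Σ(formed) = 4126 − 4173 = −47 kJ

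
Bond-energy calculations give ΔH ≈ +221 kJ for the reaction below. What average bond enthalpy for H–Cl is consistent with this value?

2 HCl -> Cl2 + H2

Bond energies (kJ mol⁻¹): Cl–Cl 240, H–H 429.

Let D be the H–Cl bond energy.
Σ(broken) = 2×D = 2D
Σ(formed) = 1×240 + 1×429 = 669
ΔH = Σ(broken) − Σ(formed) = (2D) − (669) = −669 + 2D
Setting this equal to +221 kJ gives 2D = 890, so D = 445 kJ/mol.

D(H–Cl) ≈ 445 kJ/mol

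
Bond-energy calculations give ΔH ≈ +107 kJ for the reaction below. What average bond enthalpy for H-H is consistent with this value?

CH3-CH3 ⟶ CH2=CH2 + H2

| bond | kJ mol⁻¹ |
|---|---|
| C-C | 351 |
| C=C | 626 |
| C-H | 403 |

D(H-H) ≈ 424 kJ/mol

Let D be the H-H bond energy.
Σ(broken) = 1×351 + 6×403 = 2769
Σ(formed) = 4×403 + 1×626 + 1×D = 2238 + D
ΔH = Σ(broken) − Σ(formed) = (2769) − (2238 + D) = +531 − D
Setting this equal to +107 kJ gives D = 424 kJ/mol.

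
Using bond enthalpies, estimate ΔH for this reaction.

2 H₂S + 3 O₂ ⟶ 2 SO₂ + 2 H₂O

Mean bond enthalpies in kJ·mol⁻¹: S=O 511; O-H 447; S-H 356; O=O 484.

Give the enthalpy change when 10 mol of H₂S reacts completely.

Bonds broken (reactants):
  O=O: 3 × 484 = 1452
  S-H: 4 × 356 = 1424
  Σ(broken) = 2876 kJ
Bonds formed (products):
  O-H: 4 × 447 = 1788
  S=O: 4 × 511 = 2044
  Σ(formed) = 3832 kJ
ΔH = Σ(broken) − Σ(formed) = 2876 − 3832 = −956 kJ
For 5× the reaction as written: 5 × (−956) = −4780 kJ

ΔH = −4780 kJ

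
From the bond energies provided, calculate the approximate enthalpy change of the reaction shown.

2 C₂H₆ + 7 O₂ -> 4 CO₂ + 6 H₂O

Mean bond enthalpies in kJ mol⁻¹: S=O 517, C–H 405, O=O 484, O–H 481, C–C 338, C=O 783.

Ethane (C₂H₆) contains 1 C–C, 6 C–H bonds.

Bonds broken (reactants):
  C–C: 2 × 338 = 676
  C–H: 12 × 405 = 4860
  O=O: 7 × 484 = 3388
  Σ(broken) = 8924 kJ
Bonds formed (products):
  C=O: 8 × 783 = 6264
  O–H: 12 × 481 = 5772
  Σ(formed) = 12036 kJ
ΔH = Σ(broken) − Σ(formed) = 8924 − 12036 = −3112 kJ

ΔH ≈ −3112 kJ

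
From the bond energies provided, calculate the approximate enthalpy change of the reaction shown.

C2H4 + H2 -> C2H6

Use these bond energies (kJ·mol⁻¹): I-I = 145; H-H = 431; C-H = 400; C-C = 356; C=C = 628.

Bonds broken (reactants):
  C-H: 4 × 400 = 1600
  C=C: 1 × 628 = 628
  H-H: 1 × 431 = 431
  Σ(broken) = 2659 kJ
Bonds formed (products):
  C-C: 1 × 356 = 356
  C-H: 6 × 400 = 2400
  Σ(formed) = 2756 kJ
ΔH = Σ(broken) − Σ(formed) = 2659 − 2756 = −97 kJ

ΔH ≈ −97 kJ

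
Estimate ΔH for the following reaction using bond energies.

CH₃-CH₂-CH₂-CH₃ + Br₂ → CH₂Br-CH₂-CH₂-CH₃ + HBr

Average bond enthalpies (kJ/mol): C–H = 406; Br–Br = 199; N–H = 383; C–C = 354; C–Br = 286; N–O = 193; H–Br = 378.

ΔH ≈ −59 kJ

Bonds broken (reactants):
  Br–Br: 1 × 199 = 199
  C–C: 3 × 354 = 1062
  C–H: 10 × 406 = 4060
  Σ(broken) = 5321 kJ
Bonds formed (products):
  C–Br: 1 × 286 = 286
  C–C: 3 × 354 = 1062
  C–H: 9 × 406 = 3654
  H–Br: 1 × 378 = 378
  Σ(formed) = 5380 kJ
ΔH = Σ(broken) − Σ(formed) = 5321 − 5380 = −59 kJ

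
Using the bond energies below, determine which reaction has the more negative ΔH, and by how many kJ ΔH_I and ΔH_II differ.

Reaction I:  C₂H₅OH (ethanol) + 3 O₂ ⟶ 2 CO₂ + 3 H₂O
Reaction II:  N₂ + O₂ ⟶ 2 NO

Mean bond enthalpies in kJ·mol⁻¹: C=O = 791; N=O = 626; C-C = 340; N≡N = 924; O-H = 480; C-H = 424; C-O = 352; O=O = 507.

Reaction I, by 1410 kJ

Reaction I:
  Bonds broken (reactants):
    C-C: 1 × 340 = 340
    C-H: 5 × 424 = 2120
    C-O: 1 × 352 = 352
    O-H: 1 × 480 = 480
    O=O: 3 × 507 = 1521
    Σ(broken) = 4813 kJ
  Bonds formed (products):
    C=O: 4 × 791 = 3164
    O-H: 6 × 480 = 2880
    Σ(formed) = 6044 kJ
  ΔH_I = 4813 − 6044 = −1231 kJ
Reaction II:
  Bonds broken (reactants):
    N≡N: 1 × 924 = 924
    O=O: 1 × 507 = 507
    Σ(broken) = 1431 kJ
  Bonds formed (products):
    N=O: 2 × 626 = 1252
    Σ(formed) = 1252 kJ
  ΔH_II = 1431 − 1252 = +179 kJ
ΔH_I − ΔH_II = −1410 kJ, so reaction I has the more negative ΔH; |ΔH_I − ΔH_II| = 1410 kJ.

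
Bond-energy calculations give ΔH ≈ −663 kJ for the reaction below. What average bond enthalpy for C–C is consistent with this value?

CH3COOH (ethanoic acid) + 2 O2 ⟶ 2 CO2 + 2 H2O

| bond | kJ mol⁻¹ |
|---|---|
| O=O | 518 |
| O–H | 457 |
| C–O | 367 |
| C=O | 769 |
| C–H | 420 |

D(C–C) ≈ 352 kJ/mol

Let D be the C–C bond energy.
Σ(broken) = 1×D + 3×420 + 1×367 + 1×769 + 1×457 + 2×518 = 3889 + D
Σ(formed) = 4×769 + 4×457 = 4904
ΔH = Σ(broken) − Σ(formed) = (3889 + D) − (4904) = −1015 + D
Setting this equal to −663 kJ gives D = 352 kJ/mol.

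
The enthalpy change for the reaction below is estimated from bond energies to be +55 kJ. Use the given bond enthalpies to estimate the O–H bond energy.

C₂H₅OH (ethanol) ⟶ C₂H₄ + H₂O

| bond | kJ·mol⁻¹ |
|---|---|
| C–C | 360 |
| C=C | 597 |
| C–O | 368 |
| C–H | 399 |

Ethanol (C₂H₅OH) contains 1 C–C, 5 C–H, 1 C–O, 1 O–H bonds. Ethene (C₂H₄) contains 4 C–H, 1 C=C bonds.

Let D be the O–H bond energy.
Σ(broken) = 1×360 + 5×399 + 1×368 + 1×D = 2723 + D
Σ(formed) = 4×399 + 1×597 + 2×D = 2193 + 2D
ΔH = Σ(broken) − Σ(formed) = (2723 + D) − (2193 + 2D) = +530 − D
Setting this equal to +55 kJ gives D = 475 kJ/mol.

D(O–H) ≈ 475 kJ/mol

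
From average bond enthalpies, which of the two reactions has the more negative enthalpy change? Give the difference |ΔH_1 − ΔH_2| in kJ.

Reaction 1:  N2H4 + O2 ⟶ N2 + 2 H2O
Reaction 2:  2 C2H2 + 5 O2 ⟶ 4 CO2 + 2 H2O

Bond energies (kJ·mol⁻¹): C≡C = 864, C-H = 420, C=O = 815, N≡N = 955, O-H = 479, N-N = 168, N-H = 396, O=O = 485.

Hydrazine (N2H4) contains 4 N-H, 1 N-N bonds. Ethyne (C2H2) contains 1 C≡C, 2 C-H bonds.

Reaction 2, by 1969 kJ

Reaction 1:
  Bonds broken (reactants):
    N-H: 4 × 396 = 1584
    N-N: 1 × 168 = 168
    O=O: 1 × 485 = 485
    Σ(broken) = 2237 kJ
  Bonds formed (products):
    N≡N: 1 × 955 = 955
    O-H: 4 × 479 = 1916
    Σ(formed) = 2871 kJ
  ΔH_1 = 2237 − 2871 = −634 kJ
Reaction 2:
  Bonds broken (reactants):
    C≡C: 2 × 864 = 1728
    C-H: 4 × 420 = 1680
    O=O: 5 × 485 = 2425
    Σ(broken) = 5833 kJ
  Bonds formed (products):
    C=O: 8 × 815 = 6520
    O-H: 4 × 479 = 1916
    Σ(formed) = 8436 kJ
  ΔH_2 = 5833 − 8436 = −2603 kJ
ΔH_1 − ΔH_2 = +1969 kJ, so reaction 2 has the more negative ΔH; |ΔH_1 − ΔH_2| = 1969 kJ.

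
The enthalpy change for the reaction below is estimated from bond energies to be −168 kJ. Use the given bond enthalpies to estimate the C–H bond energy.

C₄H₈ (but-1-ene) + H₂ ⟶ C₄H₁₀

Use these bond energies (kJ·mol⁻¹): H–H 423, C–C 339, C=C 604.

D(C–H) ≈ 428 kJ/mol

Let D be the C–H bond energy.
Σ(broken) = 2×339 + 8×D + 1×604 + 1×423 = 1705 + 8D
Σ(formed) = 3×339 + 10×D = 1017 + 10D
ΔH = Σ(broken) − Σ(formed) = (1705 + 8D) − (1017 + 10D) = +688 − 2D
Setting this equal to −168 kJ gives 2D = 856, so D = 428 kJ/mol.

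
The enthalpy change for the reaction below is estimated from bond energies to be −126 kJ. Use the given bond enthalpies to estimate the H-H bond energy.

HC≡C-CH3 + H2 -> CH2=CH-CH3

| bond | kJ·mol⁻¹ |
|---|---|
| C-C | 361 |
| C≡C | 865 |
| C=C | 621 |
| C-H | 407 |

D(H-H) ≈ 444 kJ/mol

Let D be the H-H bond energy.
Σ(broken) = 1×865 + 1×361 + 4×407 + 1×D = 2854 + D
Σ(formed) = 1×361 + 6×407 + 1×621 = 3424
ΔH = Σ(broken) − Σ(formed) = (2854 + D) − (3424) = −570 + D
Setting this equal to −126 kJ gives D = 444 kJ/mol.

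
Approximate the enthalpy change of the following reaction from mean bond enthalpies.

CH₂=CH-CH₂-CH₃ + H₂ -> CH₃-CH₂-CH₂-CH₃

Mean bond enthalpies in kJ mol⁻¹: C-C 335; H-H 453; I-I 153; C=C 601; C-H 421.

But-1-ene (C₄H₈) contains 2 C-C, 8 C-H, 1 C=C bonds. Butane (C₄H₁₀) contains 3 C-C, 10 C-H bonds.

ΔH ≈ −123 kJ

Bonds broken (reactants):
  C-C: 2 × 335 = 670
  C-H: 8 × 421 = 3368
  C=C: 1 × 601 = 601
  H-H: 1 × 453 = 453
  Σ(broken) = 5092 kJ
Bonds formed (products):
  C-C: 3 × 335 = 1005
  C-H: 10 × 421 = 4210
  Σ(formed) = 5215 kJ
ΔH = Σ(broken) − Σ(formed) = 5092 − 5215 = −123 kJ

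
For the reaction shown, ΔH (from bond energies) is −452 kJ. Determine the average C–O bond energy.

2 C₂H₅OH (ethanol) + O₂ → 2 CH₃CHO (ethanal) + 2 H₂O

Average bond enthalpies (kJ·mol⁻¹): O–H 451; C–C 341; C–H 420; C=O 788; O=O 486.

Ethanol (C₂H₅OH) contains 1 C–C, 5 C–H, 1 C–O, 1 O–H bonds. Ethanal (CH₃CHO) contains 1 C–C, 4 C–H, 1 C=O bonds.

Let D be the C–O bond energy.
Σ(broken) = 2×341 + 10×420 + 2×D + 2×451 + 1×486 = 6270 + 2D
Σ(formed) = 2×341 + 8×420 + 2×788 + 4×451 = 7422
ΔH = Σ(broken) − Σ(formed) = (6270 + 2D) − (7422) = −1152 + 2D
Setting this equal to −452 kJ gives 2D = 700, so D = 350 kJ/mol.

D(C–O) ≈ 350 kJ/mol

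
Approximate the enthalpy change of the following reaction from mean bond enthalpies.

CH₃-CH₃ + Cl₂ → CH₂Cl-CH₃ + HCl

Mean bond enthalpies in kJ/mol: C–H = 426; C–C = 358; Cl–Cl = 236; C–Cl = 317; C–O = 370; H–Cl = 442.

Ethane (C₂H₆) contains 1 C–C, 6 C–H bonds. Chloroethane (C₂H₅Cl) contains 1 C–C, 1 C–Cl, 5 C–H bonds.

ΔH ≈ −97 kJ

Bonds broken (reactants):
  C–C: 1 × 358 = 358
  C–H: 6 × 426 = 2556
  Cl–Cl: 1 × 236 = 236
  Σ(broken) = 3150 kJ
Bonds formed (products):
  C–C: 1 × 358 = 358
  C–Cl: 1 × 317 = 317
  C–H: 5 × 426 = 2130
  H–Cl: 1 × 442 = 442
  Σ(formed) = 3247 kJ
ΔH = Σ(broken) − Σ(formed) = 3150 − 3247 = −97 kJ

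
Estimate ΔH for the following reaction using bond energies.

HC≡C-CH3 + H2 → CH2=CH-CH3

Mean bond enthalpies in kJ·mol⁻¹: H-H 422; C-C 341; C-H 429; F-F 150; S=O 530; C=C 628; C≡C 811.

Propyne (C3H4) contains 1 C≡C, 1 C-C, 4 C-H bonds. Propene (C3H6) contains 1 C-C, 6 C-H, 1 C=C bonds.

ΔH ≈ −253 kJ

Bonds broken (reactants):
  C≡C: 1 × 811 = 811
  C-C: 1 × 341 = 341
  C-H: 4 × 429 = 1716
  H-H: 1 × 422 = 422
  Σ(broken) = 3290 kJ
Bonds formed (products):
  C-C: 1 × 341 = 341
  C-H: 6 × 429 = 2574
  C=C: 1 × 628 = 628
  Σ(formed) = 3543 kJ
ΔH = Σ(broken) − Σ(formed) = 3290 − 3543 = −253 kJ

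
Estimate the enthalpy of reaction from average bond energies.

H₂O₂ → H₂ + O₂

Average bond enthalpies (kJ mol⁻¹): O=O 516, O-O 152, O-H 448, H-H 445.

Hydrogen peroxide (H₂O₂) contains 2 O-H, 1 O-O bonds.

Bonds broken (reactants):
  O-H: 2 × 448 = 896
  O-O: 1 × 152 = 152
  Σ(broken) = 1048 kJ
Bonds formed (products):
  H-H: 1 × 445 = 445
  O=O: 1 × 516 = 516
  Σ(formed) = 961 kJ
ΔH = Σ(broken) − Σ(formed) = 1048 − 961 = +87 kJ

ΔH ≈ +87 kJ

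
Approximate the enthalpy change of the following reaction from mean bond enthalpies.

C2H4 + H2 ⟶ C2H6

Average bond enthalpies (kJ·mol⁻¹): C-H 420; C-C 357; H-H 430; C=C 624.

ΔH ≈ −143 kJ

Bonds broken (reactants):
  C-H: 4 × 420 = 1680
  C=C: 1 × 624 = 624
  H-H: 1 × 430 = 430
  Σ(broken) = 2734 kJ
Bonds formed (products):
  C-C: 1 × 357 = 357
  C-H: 6 × 420 = 2520
  Σ(formed) = 2877 kJ
ΔH = Σ(broken) − Σ(formed) = 2734 − 2877 = −143 kJ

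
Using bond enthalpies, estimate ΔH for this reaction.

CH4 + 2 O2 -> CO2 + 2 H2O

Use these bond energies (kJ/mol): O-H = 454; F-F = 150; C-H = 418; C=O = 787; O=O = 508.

ΔH ≈ −702 kJ

Bonds broken (reactants):
  C-H: 4 × 418 = 1672
  O=O: 2 × 508 = 1016
  Σ(broken) = 2688 kJ
Bonds formed (products):
  C=O: 2 × 787 = 1574
  O-H: 4 × 454 = 1816
  Σ(formed) = 3390 kJ
ΔH = Σ(broken) − Σ(formed) = 2688 − 3390 = −702 kJ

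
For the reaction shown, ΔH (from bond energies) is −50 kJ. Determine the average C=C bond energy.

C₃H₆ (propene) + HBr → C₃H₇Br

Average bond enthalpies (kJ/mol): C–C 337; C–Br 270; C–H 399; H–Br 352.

D(C=C) ≈ 604 kJ/mol

Let D be the C=C bond energy.
Σ(broken) = 1×337 + 6×399 + 1×D + 1×352 = 3083 + D
Σ(formed) = 1×270 + 2×337 + 7×399 = 3737
ΔH = Σ(broken) − Σ(formed) = (3083 + D) − (3737) = −654 + D
Setting this equal to −50 kJ gives D = 604 kJ/mol.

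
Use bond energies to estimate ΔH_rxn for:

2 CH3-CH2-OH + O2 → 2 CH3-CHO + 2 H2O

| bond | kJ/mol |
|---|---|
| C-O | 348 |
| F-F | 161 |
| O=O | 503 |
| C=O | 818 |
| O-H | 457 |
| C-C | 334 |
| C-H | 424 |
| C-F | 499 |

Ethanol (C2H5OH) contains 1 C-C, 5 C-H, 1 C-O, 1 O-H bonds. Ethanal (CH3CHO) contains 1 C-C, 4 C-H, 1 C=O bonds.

ΔH ≈ −503 kJ

Bonds broken (reactants):
  C-C: 2 × 334 = 668
  C-H: 10 × 424 = 4240
  C-O: 2 × 348 = 696
  O-H: 2 × 457 = 914
  O=O: 1 × 503 = 503
  Σ(broken) = 7021 kJ
Bonds formed (products):
  C-C: 2 × 334 = 668
  C-H: 8 × 424 = 3392
  C=O: 2 × 818 = 1636
  O-H: 4 × 457 = 1828
  Σ(formed) = 7524 kJ
ΔH = Σ(broken) − Σ(formed) = 7021 − 7524 = −503 kJ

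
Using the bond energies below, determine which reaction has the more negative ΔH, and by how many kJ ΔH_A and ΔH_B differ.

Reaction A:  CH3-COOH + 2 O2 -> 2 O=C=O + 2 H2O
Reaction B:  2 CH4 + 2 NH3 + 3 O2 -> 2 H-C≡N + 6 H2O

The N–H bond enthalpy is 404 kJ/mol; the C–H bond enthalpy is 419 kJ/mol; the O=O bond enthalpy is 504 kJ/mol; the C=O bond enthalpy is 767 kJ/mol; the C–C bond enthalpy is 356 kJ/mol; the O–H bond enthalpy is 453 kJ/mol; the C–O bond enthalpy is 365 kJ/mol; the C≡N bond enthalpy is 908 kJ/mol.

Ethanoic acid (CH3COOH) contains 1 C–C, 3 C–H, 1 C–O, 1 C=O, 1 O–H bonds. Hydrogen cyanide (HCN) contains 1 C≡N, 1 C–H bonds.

Reaction A:
  Bonds broken (reactants):
    C–C: 1 × 356 = 356
    C–H: 3 × 419 = 1257
    C–O: 1 × 365 = 365
    C=O: 1 × 767 = 767
    O–H: 1 × 453 = 453
    O=O: 2 × 504 = 1008
    Σ(broken) = 4206 kJ
  Bonds formed (products):
    C=O: 4 × 767 = 3068
    O–H: 4 × 453 = 1812
    Σ(formed) = 4880 kJ
  ΔH_A = 4206 − 4880 = −674 kJ
Reaction B:
  Bonds broken (reactants):
    C–H: 8 × 419 = 3352
    N–H: 6 × 404 = 2424
    O=O: 3 × 504 = 1512
    Σ(broken) = 7288 kJ
  Bonds formed (products):
    C≡N: 2 × 908 = 1816
    C–H: 2 × 419 = 838
    O–H: 12 × 453 = 5436
    Σ(formed) = 8090 kJ
  ΔH_B = 7288 − 8090 = −802 kJ
ΔH_A − ΔH_B = +128 kJ, so reaction B has the more negative ΔH; |ΔH_A − ΔH_B| = 128 kJ.

Reaction B, by 128 kJ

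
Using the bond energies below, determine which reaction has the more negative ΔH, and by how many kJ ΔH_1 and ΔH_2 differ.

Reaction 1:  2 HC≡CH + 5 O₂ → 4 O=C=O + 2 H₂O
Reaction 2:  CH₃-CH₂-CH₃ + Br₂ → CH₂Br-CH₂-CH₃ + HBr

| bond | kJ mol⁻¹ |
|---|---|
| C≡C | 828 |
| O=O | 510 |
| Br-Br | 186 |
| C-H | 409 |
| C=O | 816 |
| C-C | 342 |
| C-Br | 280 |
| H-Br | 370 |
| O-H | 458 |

Reaction 1, by 2463 kJ

Reaction 1:
  Bonds broken (reactants):
    C≡C: 2 × 828 = 1656
    C-H: 4 × 409 = 1636
    O=O: 5 × 510 = 2550
    Σ(broken) = 5842 kJ
  Bonds formed (products):
    C=O: 8 × 816 = 6528
    O-H: 4 × 458 = 1832
    Σ(formed) = 8360 kJ
  ΔH_1 = 5842 − 8360 = −2518 kJ
Reaction 2:
  Bonds broken (reactants):
    Br-Br: 1 × 186 = 186
    C-C: 2 × 342 = 684
    C-H: 8 × 409 = 3272
    Σ(broken) = 4142 kJ
  Bonds formed (products):
    C-Br: 1 × 280 = 280
    C-C: 2 × 342 = 684
    C-H: 7 × 409 = 2863
    H-Br: 1 × 370 = 370
    Σ(formed) = 4197 kJ
  ΔH_2 = 4142 − 4197 = −55 kJ
ΔH_1 − ΔH_2 = −2463 kJ, so reaction 1 has the more negative ΔH; |ΔH_1 − ΔH_2| = 2463 kJ.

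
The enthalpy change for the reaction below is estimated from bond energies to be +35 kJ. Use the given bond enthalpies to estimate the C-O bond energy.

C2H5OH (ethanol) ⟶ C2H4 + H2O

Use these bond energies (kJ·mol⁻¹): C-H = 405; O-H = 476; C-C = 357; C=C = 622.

D(C-O) ≈ 371 kJ/mol

Let D be the C-O bond energy.
Σ(broken) = 1×357 + 5×405 + 1×D + 1×476 = 2858 + D
Σ(formed) = 4×405 + 1×622 + 2×476 = 3194
ΔH = Σ(broken) − Σ(formed) = (2858 + D) − (3194) = −336 + D
Setting this equal to +35 kJ gives D = 371 kJ/mol.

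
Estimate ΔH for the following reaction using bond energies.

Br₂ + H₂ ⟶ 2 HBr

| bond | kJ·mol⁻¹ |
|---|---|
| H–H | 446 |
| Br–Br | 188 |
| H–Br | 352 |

ΔH ≈ −70 kJ

Bonds broken (reactants):
  Br–Br: 1 × 188 = 188
  H–H: 1 × 446 = 446
  Σ(broken) = 634 kJ
Bonds formed (products):
  H–Br: 2 × 352 = 704
  Σ(formed) = 704 kJ
ΔH = Σ(broken) − Σ(formed) = 634 − 704 = −70 kJ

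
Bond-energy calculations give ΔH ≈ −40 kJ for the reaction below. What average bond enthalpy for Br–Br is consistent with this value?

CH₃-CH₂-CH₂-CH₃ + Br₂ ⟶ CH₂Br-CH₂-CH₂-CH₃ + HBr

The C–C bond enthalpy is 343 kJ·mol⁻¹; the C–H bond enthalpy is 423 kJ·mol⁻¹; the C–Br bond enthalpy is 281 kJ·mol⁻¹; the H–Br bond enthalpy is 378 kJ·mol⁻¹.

D(Br–Br) ≈ 196 kJ/mol

Let D be the Br–Br bond energy.
Σ(broken) = 1×D + 3×343 + 10×423 = 5259 + D
Σ(formed) = 1×281 + 3×343 + 9×423 + 1×378 = 5495
ΔH = Σ(broken) − Σ(formed) = (5259 + D) − (5495) = −236 + D
Setting this equal to −40 kJ gives D = 196 kJ/mol.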